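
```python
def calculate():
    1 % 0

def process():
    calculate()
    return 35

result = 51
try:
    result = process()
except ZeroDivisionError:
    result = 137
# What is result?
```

Step-by-step execution trace:
1. result starts at 51.
2. try: `process()` calls `calculate()`.
3. `calculate()` evaluates `1 % 0`, which raises ZeroDivisionError; it propagates through process (uncaught).
4. `return 35` in process is not reached; the assignment to result does not complete.
5. `except ZeroDivisionError` matches → result = 137.
Result: 137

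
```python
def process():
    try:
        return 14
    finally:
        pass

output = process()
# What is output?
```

Step-by-step execution trace:
1. `process()` enters try: `return 14` sets pending return value 14.
2. Before returning, `finally: pass` runs (no effect).
3. process() returns 14 → output = 14.
Result: 14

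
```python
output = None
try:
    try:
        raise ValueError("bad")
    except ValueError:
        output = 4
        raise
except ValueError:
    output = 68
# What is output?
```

Step-by-step execution trace:
1. Inner try: `raise ValueError("bad")` raises ValueError.
2. Inner `except ValueError` matches → output = 4.
3. bare `raise` re-raises the same ValueError.
4. Outer `except ValueError` matches → output = 68.
Result: 68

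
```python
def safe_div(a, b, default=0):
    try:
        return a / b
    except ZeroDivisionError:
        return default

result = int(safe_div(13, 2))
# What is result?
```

Step-by-step execution trace:
1. `safe_div(13, 2)` enters try: `return 13 / 2` → returns 6.5. No exception raised.
2. `except ZeroDivisionError` is skipped.
3. `int(6.5)` → 6 → result = 6.
Result: 6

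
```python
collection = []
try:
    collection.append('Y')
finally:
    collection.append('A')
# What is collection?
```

Step-by-step execution trace:
1. try: `collection.append('Y')` → collection = ['Y'].
2. The try body completes without raising.
3. finally always runs: `collection.append('A')` → collection = ['Y', 'A'].
Result: ['Y', 'A']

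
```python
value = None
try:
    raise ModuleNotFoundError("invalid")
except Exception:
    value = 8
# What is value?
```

Step-by-step execution trace:
1. `raise ModuleNotFoundError(...)` raises ModuleNotFoundError.
2. `except Exception` matches (ModuleNotFoundError is a subclass of Exception) → value = 8.
Result: 8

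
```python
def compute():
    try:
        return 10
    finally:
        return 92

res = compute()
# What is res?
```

Step-by-step execution trace:
1. `compute()` enters try: `return 10` sets pending return value 10.
2. Before returning, `finally: return 92` runs and overrides the pending return.
3. compute() returns 92 → res = 92.
Result: 92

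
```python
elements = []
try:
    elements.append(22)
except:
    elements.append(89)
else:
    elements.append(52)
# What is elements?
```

Step-by-step execution trace:
1. try: `elements.append(22)` → elements = [22]. No exception raised.
2. `except` is skipped.
3. `else` runs (try completed without exception): `elements.append(52)` → elements = [22, 52].
Result: [22, 52]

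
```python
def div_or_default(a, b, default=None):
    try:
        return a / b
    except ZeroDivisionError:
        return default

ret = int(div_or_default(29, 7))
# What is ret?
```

Step-by-step execution trace:
1. `div_or_default(29, 7)` enters try: `return 29 / 7` → returns 4.142857142857143. No exception raised.
2. `except ZeroDivisionError` is skipped.
3. `int(4.142857142857143)` → 4 → ret = 4.
Result: 4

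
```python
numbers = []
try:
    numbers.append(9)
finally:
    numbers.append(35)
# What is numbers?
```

Step-by-step execution trace:
1. try: `numbers.append(9)` → numbers = [9].
2. The try body completes without raising.
3. finally always runs: `numbers.append(35)` → numbers = [9, 35].
Result: [9, 35]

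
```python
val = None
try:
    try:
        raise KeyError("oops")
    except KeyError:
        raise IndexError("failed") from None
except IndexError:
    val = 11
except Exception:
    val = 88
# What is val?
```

Step-by-step execution trace:
1. Inner try raises KeyError; inner `except KeyError` catches it.
2. `raise IndexError(...) from None` raises IndexError (from None suppresses __context__, but the active exception is still IndexError).
3. Outer `except IndexError` matches → val = 11.
4. `except Exception` is not reached.
Result: 11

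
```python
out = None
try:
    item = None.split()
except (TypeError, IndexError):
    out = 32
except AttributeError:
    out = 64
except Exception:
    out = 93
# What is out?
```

Step-by-step execution trace:
1. `item = None.split()` raises AttributeError.
2. `except (TypeError, IndexError)` does not match AttributeError; skipped.
3. `except AttributeError` matches (exact type match) → out = 64.
4. `except Exception` is not reached.
Result: 64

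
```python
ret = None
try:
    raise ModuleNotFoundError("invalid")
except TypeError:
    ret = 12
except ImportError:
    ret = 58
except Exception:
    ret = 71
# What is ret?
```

Step-by-step execution trace:
1. `raise ModuleNotFoundError(...)` raises ModuleNotFoundError.
2. `except TypeError` does not match (ModuleNotFoundError is not a subclass of TypeError); skipped.
3. `except ImportError` matches (ModuleNotFoundError is a subclass of ImportError) → ret = 58.
4. `except Exception` is not reached.
Result: 58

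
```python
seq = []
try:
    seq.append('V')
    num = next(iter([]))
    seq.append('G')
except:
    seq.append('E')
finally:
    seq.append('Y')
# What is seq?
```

Step-by-step execution trace:
1. try: `seq.append('V')` → seq = ['V'].
2. `num = next(iter([]))` raises StopIteration; `seq.append('G')` is not reached.
3. bare `except` matches → `seq.append('E')` → seq = ['V', 'E'].
4. finally always runs: `seq.append('Y')` → seq = ['V', 'E', 'Y'].
Result: ['V', 'E', 'Y']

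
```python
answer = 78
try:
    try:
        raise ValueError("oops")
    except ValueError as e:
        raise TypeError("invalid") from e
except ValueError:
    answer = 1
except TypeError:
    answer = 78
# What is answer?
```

Step-by-step execution trace:
1. Inner try raises ValueError; inner `except ValueError as e` catches it.
2. `raise TypeError(...) from e` raises TypeError (ValueError is attached as __cause__, but only TypeError is active).
3. Outer `except ValueError` does not match TypeError; skipped.
4. Outer `except TypeError` matches → answer = 78.
Result: 78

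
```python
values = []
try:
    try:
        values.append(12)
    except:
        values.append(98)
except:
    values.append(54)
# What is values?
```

Step-by-step execution trace:
1. Inner try: `values.append(12)` → values = [12]. No exception raised.
2. Inner `except` is skipped.
3. Inner try completes normally; outer `except` is skipped.
Result: [12]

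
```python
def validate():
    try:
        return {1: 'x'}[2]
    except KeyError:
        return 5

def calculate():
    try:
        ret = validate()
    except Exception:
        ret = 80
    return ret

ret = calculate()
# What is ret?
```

Step-by-step execution trace:
1. `calculate()` calls `validate()`.
2. In validate: `{1: 'x'}[2]` raises KeyError; `except KeyError` catches it → returns 5.
3. In calculate: `ret = validate()` → ret = 5. No exception reaches calculate.
4. `except Exception` is skipped; calculate returns 5.
5. ret = 5.
Result: 5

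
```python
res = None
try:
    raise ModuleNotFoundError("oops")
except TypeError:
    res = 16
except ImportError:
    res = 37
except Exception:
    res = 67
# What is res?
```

Step-by-step execution trace:
1. `raise ModuleNotFoundError(...)` raises ModuleNotFoundError.
2. `except TypeError` does not match (ModuleNotFoundError is not a subclass of TypeError); skipped.
3. `except ImportError` matches (ModuleNotFoundError is a subclass of ImportError) → res = 37.
4. `except Exception` is not reached.
Result: 37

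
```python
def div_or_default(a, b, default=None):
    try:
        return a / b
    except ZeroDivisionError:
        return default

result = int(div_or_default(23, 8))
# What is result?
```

Step-by-step execution trace:
1. `div_or_default(23, 8)` enters try: `return 23 / 8` → returns 2.875. No exception raised.
2. `except ZeroDivisionError` is skipped.
3. `int(2.875)` → 2 → result = 2.
Result: 2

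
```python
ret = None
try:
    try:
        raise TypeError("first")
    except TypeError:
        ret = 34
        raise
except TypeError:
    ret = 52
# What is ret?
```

Step-by-step execution trace:
1. Inner try: `raise TypeError("first")` raises TypeError.
2. Inner `except TypeError` matches → ret = 34.
3. bare `raise` re-raises the same TypeError.
4. Outer `except TypeError` matches → ret = 52.
Result: 52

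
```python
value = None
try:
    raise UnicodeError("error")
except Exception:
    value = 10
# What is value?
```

Step-by-step execution trace:
1. `raise UnicodeError(...)` raises UnicodeError.
2. `except Exception` matches (UnicodeError is a subclass of Exception) → value = 10.
Result: 10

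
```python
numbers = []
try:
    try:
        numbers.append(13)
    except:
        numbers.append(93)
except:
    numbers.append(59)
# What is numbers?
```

Step-by-step execution trace:
1. Inner try: `numbers.append(13)` → numbers = [13]. No exception raised.
2. Inner `except` is skipped.
3. Inner try completes normally; outer `except` is skipped.
Result: [13]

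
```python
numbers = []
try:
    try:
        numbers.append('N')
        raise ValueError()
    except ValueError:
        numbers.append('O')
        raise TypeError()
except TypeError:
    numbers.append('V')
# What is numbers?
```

Step-by-step execution trace:
1. Inner try: `numbers.append('N')` → numbers = ['N'].
2. `raise ValueError()` raises ValueError.
3. Inner `except ValueError` matches → `numbers.append('O')` → numbers = ['N', 'O'].
4. `raise TypeError()` raises TypeError; propagates to outer try.
5. Outer `except TypeError` matches → `numbers.append('V')` → numbers = ['N', 'O', 'V'].
Result: ['N', 'O', 'V']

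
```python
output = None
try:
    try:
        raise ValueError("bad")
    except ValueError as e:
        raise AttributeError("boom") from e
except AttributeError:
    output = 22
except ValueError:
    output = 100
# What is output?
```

Step-by-step execution trace:
1. Inner try raises ValueError; inner `except ValueError as e` catches it.
2. `raise AttributeError(...) from e` raises AttributeError (ValueError is attached as __cause__, but only AttributeError is active).
3. Outer `except AttributeError` matches → output = 22.
4. `except ValueError` is not reached.
Result: 22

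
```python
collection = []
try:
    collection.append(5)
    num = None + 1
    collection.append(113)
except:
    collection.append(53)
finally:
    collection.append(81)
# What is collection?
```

Step-by-step execution trace:
1. try: `collection.append(5)` → collection = [5].
2. `num = None + 1` raises TypeError; `collection.append(113)` is not reached.
3. bare `except` matches → `collection.append(53)` → collection = [5, 53].
4. finally always runs: `collection.append(81)` → collection = [5, 53, 81].
Result: [5, 53, 81]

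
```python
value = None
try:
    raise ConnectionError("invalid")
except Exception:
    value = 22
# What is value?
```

Step-by-step execution trace:
1. `raise ConnectionError(...)` raises ConnectionError.
2. `except Exception` matches (ConnectionError is a subclass of Exception) → value = 22.
Result: 22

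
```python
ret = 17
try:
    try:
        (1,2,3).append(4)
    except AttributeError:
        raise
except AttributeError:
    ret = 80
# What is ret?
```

Step-by-step execution trace:
1. Inner try: `(1,2,3).append(4)` raises AttributeError.
2. Inner `except AttributeError` matches; bare `raise` re-raises the same AttributeError.
3. Outer `except AttributeError` matches → ret = 80.
Result: 80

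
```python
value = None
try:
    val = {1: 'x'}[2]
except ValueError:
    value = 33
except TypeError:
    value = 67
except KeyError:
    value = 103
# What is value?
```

Step-by-step execution trace:
1. `val = {1: 'x'}[2]` raises KeyError.
2. `except ValueError` does not match KeyError; skipped.
3. `except TypeError` does not match KeyError; skipped.
4. `except KeyError` matches → value = 103.
Result: 103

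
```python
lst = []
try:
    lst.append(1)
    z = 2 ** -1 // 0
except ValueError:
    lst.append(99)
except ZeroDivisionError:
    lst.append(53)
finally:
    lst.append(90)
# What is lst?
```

Step-by-step execution trace:
1. try: `lst.append(1)` → lst = [1].
2. `z = 2 ** -1 // 0` raises ZeroDivisionError.
3. `except ValueError` does not match ZeroDivisionError; skipped.
4. `except ZeroDivisionError` matches → `lst.append(53)` → lst = [1, 53].
5. finally always runs: `lst.append(90)` → lst = [1, 53, 90].
Result: [1, 53, 90]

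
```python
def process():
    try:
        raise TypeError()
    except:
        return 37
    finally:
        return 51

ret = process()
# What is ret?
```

Step-by-step execution trace:
1. `process()` enters try: `raise TypeError()` raises TypeError.
2. bare `except` matches → `return 37` sets pending return value 37.
3. Before returning, `finally: return 51` runs and overrides the pending return.
4. process() returns 51 → ret = 51.
Result: 51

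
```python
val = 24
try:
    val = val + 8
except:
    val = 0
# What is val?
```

Step-by-step execution trace:
1. val starts at 24.
2. try: `val = val + 8` → val = 32. No exception raised.
3. `except` is skipped.
Result: 32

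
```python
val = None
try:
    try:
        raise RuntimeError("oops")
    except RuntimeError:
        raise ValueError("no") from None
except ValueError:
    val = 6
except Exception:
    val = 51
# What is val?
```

Step-by-step execution trace:
1. Inner try raises RuntimeError; inner `except RuntimeError` catches it.
2. `raise ValueError(...) from None` raises ValueError (from None suppresses __context__, but the active exception is still ValueError).
3. Outer `except ValueError` matches → val = 6.
4. `except Exception` is not reached.
Result: 6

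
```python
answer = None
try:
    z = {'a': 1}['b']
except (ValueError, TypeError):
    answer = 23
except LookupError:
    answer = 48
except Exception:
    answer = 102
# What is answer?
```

Step-by-step execution trace:
1. `z = {'a': 1}['b']` raises KeyError.
2. `except (ValueError, TypeError)` does not match KeyError; skipped.
3. `except LookupError` matches (KeyError is a subclass of LookupError) → answer = 48.
4. `except Exception` is not reached.
Result: 48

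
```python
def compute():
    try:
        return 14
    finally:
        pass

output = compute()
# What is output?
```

Step-by-step execution trace:
1. `compute()` enters try: `return 14` sets pending return value 14.
2. Before returning, `finally: pass` runs (no effect).
3. compute() returns 14 → output = 14.
Result: 14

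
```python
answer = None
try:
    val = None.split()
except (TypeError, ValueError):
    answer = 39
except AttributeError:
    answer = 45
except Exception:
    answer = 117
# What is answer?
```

Step-by-step execution trace:
1. `val = None.split()` raises AttributeError.
2. `except (TypeError, ValueError)` does not match AttributeError; skipped.
3. `except AttributeError` matches (exact type match) → answer = 45.
4. `except Exception` is not reached.
Result: 45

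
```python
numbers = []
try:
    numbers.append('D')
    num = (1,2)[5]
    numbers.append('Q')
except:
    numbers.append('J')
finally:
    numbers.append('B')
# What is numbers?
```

Step-by-step execution trace:
1. try: `numbers.append('D')` → numbers = ['D'].
2. `num = (1,2)[5]` raises IndexError; `numbers.append('Q')` is not reached.
3. bare `except` matches → `numbers.append('J')` → numbers = ['D', 'J'].
4. finally always runs: `numbers.append('B')` → numbers = ['D', 'J', 'B'].
Result: ['D', 'J', 'B']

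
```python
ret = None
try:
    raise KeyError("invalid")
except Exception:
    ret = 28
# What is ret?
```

Step-by-step execution trace:
1. `raise KeyError(...)` raises KeyError.
2. `except Exception` matches (KeyError is a subclass of Exception) → ret = 28.
Result: 28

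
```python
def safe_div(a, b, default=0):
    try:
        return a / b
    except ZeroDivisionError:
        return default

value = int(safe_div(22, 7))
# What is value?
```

Step-by-step execution trace:
1. `safe_div(22, 7)` enters try: `return 22 / 7` → returns 3.142857142857143. No exception raised.
2. `except ZeroDivisionError` is skipped.
3. `int(3.142857142857143)` → 3 → value = 3.
Result: 3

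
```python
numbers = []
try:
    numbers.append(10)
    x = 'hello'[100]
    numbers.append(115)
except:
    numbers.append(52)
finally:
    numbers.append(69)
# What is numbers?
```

Step-by-step execution trace:
1. try: `numbers.append(10)` → numbers = [10].
2. `x = 'hello'[100]` raises IndexError; `numbers.append(115)` is not reached.
3. bare `except` matches → `numbers.append(52)` → numbers = [10, 52].
4. finally always runs: `numbers.append(69)` → numbers = [10, 52, 69].
Result: [10, 52, 69]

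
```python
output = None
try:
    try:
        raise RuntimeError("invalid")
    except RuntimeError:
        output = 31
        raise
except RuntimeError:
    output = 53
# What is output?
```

Step-by-step execution trace:
1. Inner try: `raise RuntimeError("invalid")` raises RuntimeError.
2. Inner `except RuntimeError` matches → output = 31.
3. bare `raise` re-raises the same RuntimeError.
4. Outer `except RuntimeError` matches → output = 53.
Result: 53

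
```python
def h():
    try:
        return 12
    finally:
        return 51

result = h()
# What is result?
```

Step-by-step execution trace:
1. `h()` enters try: `return 12` sets pending return value 12.
2. Before returning, `finally: return 51` runs and overrides the pending return.
3. h() returns 51 → result = 51.
Result: 51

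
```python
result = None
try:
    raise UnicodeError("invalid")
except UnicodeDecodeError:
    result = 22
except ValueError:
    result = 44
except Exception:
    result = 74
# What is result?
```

Step-by-step execution trace:
1. `raise UnicodeError(...)` raises UnicodeError.
2. `except UnicodeDecodeError` does not match (UnicodeError is not a subclass of UnicodeDecodeError); skipped.
3. `except ValueError` matches (UnicodeError is a subclass of ValueError) → result = 44.
4. `except Exception` is not reached.
Result: 44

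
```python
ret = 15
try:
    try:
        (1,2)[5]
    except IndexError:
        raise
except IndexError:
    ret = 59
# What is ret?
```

Step-by-step execution trace:
1. Inner try: `(1,2)[5]` raises IndexError.
2. Inner `except IndexError` matches; bare `raise` re-raises the same IndexError.
3. Outer `except IndexError` matches → ret = 59.
Result: 59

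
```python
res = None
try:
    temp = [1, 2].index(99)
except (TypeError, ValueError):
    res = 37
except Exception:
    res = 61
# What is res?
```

Step-by-step execution trace:
1. `temp = [1, 2].index(99)` raises ValueError.
2. `except (TypeError, ValueError)` matches (ValueError is in the tuple) → res = 37.
3. `except Exception` is not reached.
Result: 37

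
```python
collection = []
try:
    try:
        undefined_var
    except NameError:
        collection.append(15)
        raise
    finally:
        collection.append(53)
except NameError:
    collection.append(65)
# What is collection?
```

Step-by-step execution trace:
1. Inner try: `undefined_var` raises NameError.
2. Inner `except NameError` matches → `collection.append(15)` → collection = [15].
3. bare `raise` re-raises NameError.
4. Inner `finally` runs during unwinding: `collection.append(53)` → collection = [15, 53].
5. Outer `except NameError` matches → `collection.append(65)` → collection = [15, 53, 65].
Result: [15, 53, 65]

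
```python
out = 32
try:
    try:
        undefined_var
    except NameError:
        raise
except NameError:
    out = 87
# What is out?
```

Step-by-step execution trace:
1. Inner try: `undefined_var` raises NameError.
2. Inner `except NameError` matches; bare `raise` re-raises the same NameError.
3. Outer `except NameError` matches → out = 87.
Result: 87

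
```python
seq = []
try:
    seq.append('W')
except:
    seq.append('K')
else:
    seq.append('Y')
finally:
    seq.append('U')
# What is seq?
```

Step-by-step execution trace:
1. try: `seq.append('W')` → seq = ['W']. No exception raised.
2. `except` is skipped.
3. `else` runs: `seq.append('Y')` → seq = ['W', 'Y'].
4. `finally` always runs: `seq.append('U')` → seq = ['W', 'Y', 'U'].
Result: ['W', 'Y', 'U']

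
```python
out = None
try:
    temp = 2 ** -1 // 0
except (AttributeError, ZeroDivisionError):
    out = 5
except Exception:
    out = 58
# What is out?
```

Step-by-step execution trace:
1. `temp = 2 ** -1 // 0` raises ZeroDivisionError.
2. `except (AttributeError, ZeroDivisionError)` matches (ZeroDivisionError is in the tuple) → out = 5.
3. `except Exception` is not reached.
Result: 5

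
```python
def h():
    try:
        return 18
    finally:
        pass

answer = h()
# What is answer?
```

Step-by-step execution trace:
1. `h()` enters try: `return 18` sets pending return value 18.
2. Before returning, `finally: pass` runs (no effect).
3. h() returns 18 → answer = 18.
Result: 18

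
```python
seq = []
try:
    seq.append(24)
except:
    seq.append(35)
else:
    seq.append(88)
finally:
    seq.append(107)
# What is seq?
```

Step-by-step execution trace:
1. try: `seq.append(24)` → seq = [24]. No exception raised.
2. `except` is skipped.
3. `else` runs: `seq.append(88)` → seq = [24, 88].
4. `finally` always runs: `seq.append(107)` → seq = [24, 88, 107].
Result: [24, 88, 107]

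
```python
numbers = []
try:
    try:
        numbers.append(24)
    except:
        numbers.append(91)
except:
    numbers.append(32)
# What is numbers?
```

Step-by-step execution trace:
1. Inner try: `numbers.append(24)` → numbers = [24]. No exception raised.
2. Inner `except` is skipped.
3. Inner try completes normally; outer `except` is skipped.
Result: [24]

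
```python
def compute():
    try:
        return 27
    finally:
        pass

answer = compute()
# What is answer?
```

Step-by-step execution trace:
1. `compute()` enters try: `return 27` sets pending return value 27.
2. Before returning, `finally: pass` runs (no effect).
3. compute() returns 27 → answer = 27.
Result: 27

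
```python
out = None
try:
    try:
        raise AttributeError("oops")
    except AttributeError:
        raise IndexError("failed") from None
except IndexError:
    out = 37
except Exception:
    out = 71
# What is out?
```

Step-by-step execution trace:
1. Inner try raises AttributeError; inner `except AttributeError` catches it.
2. `raise IndexError(...) from None` raises IndexError (from None suppresses __context__, but the active exception is still IndexError).
3. Outer `except IndexError` matches → out = 37.
4. `except Exception` is not reached.
Result: 37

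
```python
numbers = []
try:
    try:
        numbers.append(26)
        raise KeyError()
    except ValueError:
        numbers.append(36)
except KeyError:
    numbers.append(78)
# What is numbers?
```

Step-by-step execution trace:
1. Inner try: `numbers.append(26)` → numbers = [26].
2. `raise KeyError()` raises KeyError.
3. Inner `except ValueError` does not match KeyError; exception propagates to outer try.
4. Outer `except KeyError` matches → `numbers.append(78)` → numbers = [26, 78].
Result: [26, 78]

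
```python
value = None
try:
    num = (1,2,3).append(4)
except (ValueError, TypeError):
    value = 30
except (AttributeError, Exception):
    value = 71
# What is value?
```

Step-by-step execution trace:
1. `num = (1,2,3).append(4)` raises AttributeError.
2. `except (ValueError, TypeError)` does not match AttributeError; skipped.
3. `except (AttributeError, Exception)` matches (AttributeError is in the tuple) → value = 71.
Result: 71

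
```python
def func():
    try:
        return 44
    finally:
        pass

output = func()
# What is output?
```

Step-by-step execution trace:
1. `func()` enters try: `return 44` sets pending return value 44.
2. Before returning, `finally: pass` runs (no effect).
3. func() returns 44 → output = 44.
Result: 44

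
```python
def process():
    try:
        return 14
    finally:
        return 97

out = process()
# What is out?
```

Step-by-step execution trace:
1. `process()` enters try: `return 14` sets pending return value 14.
2. Before returning, `finally: return 97` runs and overrides the pending return.
3. process() returns 97 → out = 97.
Result: 97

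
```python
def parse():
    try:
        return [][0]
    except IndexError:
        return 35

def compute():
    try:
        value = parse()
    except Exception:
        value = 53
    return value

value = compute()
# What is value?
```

Step-by-step execution trace:
1. `compute()` calls `parse()`.
2. In parse: `[][0]` raises IndexError; `except IndexError` catches it → returns 35.
3. In compute: `value = parse()` → value = 35. No exception reaches compute.
4. `except Exception` is skipped; compute returns 35.
5. value = 35.
Result: 35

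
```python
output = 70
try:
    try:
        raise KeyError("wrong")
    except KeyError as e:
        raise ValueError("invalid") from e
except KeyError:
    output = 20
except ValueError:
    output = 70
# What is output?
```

Step-by-step execution trace:
1. Inner try raises KeyError; inner `except KeyError as e` catches it.
2. `raise ValueError(...) from e` raises ValueError (KeyError is attached as __cause__, but only ValueError is active).
3. Outer `except KeyError` does not match ValueError; skipped.
4. Outer `except ValueError` matches → output = 70.
Result: 70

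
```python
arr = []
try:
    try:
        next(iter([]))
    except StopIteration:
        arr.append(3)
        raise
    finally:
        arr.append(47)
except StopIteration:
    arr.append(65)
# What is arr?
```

Step-by-step execution trace:
1. Inner try: `next(iter([]))` raises StopIteration.
2. Inner `except StopIteration` matches → `arr.append(3)` → arr = [3].
3. bare `raise` re-raises StopIteration.
4. Inner `finally` runs during unwinding: `arr.append(47)` → arr = [3, 47].
5. Outer `except StopIteration` matches → `arr.append(65)` → arr = [3, 47, 65].
Result: [3, 47, 65]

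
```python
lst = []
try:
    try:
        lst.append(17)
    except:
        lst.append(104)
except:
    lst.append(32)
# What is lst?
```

Step-by-step execution trace:
1. Inner try: `lst.append(17)` → lst = [17]. No exception raised.
2. Inner `except` is skipped.
3. Inner try completes normally; outer `except` is skipped.
Result: [17]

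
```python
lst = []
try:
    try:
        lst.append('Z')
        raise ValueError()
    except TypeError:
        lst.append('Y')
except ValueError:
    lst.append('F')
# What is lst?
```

Step-by-step execution trace:
1. Inner try: `lst.append('Z')` → lst = ['Z'].
2. `raise ValueError()` raises ValueError.
3. Inner `except TypeError` does not match ValueError; exception propagates to outer try.
4. Outer `except ValueError` matches → `lst.append('F')` → lst = ['Z', 'F'].
Result: ['Z', 'F']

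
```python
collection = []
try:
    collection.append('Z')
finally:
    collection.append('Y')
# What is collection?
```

Step-by-step execution trace:
1. try: `collection.append('Z')` → collection = ['Z'].
2. The try body completes without raising.
3. finally always runs: `collection.append('Y')` → collection = ['Z', 'Y'].
Result: ['Z', 'Y']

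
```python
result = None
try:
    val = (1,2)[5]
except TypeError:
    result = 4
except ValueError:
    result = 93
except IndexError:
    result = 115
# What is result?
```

Step-by-step execution trace:
1. `val = (1,2)[5]` raises IndexError.
2. `except TypeError` does not match IndexError; skipped.
3. `except ValueError` does not match IndexError; skipped.
4. `except IndexError` matches → result = 115.
Result: 115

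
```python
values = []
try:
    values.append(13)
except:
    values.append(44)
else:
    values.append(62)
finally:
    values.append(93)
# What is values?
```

Step-by-step execution trace:
1. try: `values.append(13)` → values = [13]. No exception raised.
2. `except` is skipped.
3. `else` runs: `values.append(62)` → values = [13, 62].
4. `finally` always runs: `values.append(93)` → values = [13, 62, 93].
Result: [13, 62, 93]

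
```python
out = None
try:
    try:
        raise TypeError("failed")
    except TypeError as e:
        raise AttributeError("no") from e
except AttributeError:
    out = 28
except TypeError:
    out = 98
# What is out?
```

Step-by-step execution trace:
1. Inner try raises TypeError; inner `except TypeError as e` catches it.
2. `raise AttributeError(...) from e` raises AttributeError (TypeError is attached as __cause__, but only AttributeError is active).
3. Outer `except AttributeError` matches → out = 28.
4. `except TypeError` is not reached.
Result: 28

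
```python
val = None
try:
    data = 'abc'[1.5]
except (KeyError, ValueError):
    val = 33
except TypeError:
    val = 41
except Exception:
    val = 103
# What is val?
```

Step-by-step execution trace:
1. `data = 'abc'[1.5]` raises TypeError.
2. `except (KeyError, ValueError)` does not match TypeError; skipped.
3. `except TypeError` matches (exact type match) → val = 41.
4. `except Exception` is not reached.
Result: 41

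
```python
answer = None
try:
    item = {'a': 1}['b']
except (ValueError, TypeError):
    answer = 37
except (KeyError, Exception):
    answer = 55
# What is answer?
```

Step-by-step execution trace:
1. `item = {'a': 1}['b']` raises KeyError.
2. `except (ValueError, TypeError)` does not match KeyError; skipped.
3. `except (KeyError, Exception)` matches (KeyError is in the tuple) → answer = 55.
Result: 55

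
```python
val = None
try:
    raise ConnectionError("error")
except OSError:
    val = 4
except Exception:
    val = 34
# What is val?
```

Step-by-step execution trace:
1. `raise ConnectionError(...)` raises ConnectionError.
2. `except OSError` matches (ConnectionError is a subclass of OSError) → val = 4.
3. `except Exception` is not reached.
Result: 4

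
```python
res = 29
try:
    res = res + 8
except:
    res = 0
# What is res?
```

Step-by-step execution trace:
1. res starts at 29.
2. try: `res = res + 8` → res = 37. No exception raised.
3. `except` is skipped.
Result: 37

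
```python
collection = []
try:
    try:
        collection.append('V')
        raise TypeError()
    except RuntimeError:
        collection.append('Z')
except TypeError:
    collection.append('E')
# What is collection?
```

Step-by-step execution trace:
1. Inner try: `collection.append('V')` → collection = ['V'].
2. `raise TypeError()` raises TypeError.
3. Inner `except RuntimeError` does not match TypeError; exception propagates to outer try.
4. Outer `except TypeError` matches → `collection.append('E')` → collection = ['V', 'E'].
Result: ['V', 'E']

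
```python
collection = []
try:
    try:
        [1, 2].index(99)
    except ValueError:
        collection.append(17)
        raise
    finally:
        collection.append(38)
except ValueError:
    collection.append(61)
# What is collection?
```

Step-by-step execution trace:
1. Inner try: `[1, 2].index(99)` raises ValueError.
2. Inner `except ValueError` matches → `collection.append(17)` → collection = [17].
3. bare `raise` re-raises ValueError.
4. Inner `finally` runs during unwinding: `collection.append(38)` → collection = [17, 38].
5. Outer `except ValueError` matches → `collection.append(61)` → collection = [17, 38, 61].
Result: [17, 38, 61]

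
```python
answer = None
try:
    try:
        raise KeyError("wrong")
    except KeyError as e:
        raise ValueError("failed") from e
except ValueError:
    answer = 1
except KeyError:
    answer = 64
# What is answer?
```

Step-by-step execution trace:
1. Inner try raises KeyError; inner `except KeyError as e` catches it.
2. `raise ValueError(...) from e` raises ValueError (KeyError is attached as __cause__, but only ValueError is active).
3. Outer `except ValueError` matches → answer = 1.
4. `except KeyError` is not reached.
Result: 1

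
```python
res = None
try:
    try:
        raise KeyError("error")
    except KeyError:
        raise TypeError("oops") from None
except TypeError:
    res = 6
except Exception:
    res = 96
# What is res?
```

Step-by-step execution trace:
1. Inner try raises KeyError; inner `except KeyError` catches it.
2. `raise TypeError(...) from None` raises TypeError (from None suppresses __context__, but the active exception is still TypeError).
3. Outer `except TypeError` matches → res = 6.
4. `except Exception` is not reached.
Result: 6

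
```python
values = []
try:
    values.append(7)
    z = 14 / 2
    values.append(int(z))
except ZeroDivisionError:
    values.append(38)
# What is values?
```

Step-by-step execution trace:
1. try: `values.append(7)` → values = [7].
2. `z = 14 / 2` → z = 7.0. No exception raised.
3. `values.append(int(z))` → values = [7, 7].
4. `except ZeroDivisionError` is skipped (no exception was raised).
Result: [7, 7]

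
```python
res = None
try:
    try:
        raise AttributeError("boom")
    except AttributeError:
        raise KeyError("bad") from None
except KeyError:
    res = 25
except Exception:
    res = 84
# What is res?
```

Step-by-step execution trace:
1. Inner try raises AttributeError; inner `except AttributeError` catches it.
2. `raise KeyError(...) from None` raises KeyError (from None suppresses __context__, but the active exception is still KeyError).
3. Outer `except KeyError` matches → res = 25.
4. `except Exception` is not reached.
Result: 25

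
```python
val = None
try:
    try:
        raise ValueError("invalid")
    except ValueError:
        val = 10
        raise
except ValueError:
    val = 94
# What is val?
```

Step-by-step execution trace:
1. Inner try: `raise ValueError("invalid")` raises ValueError.
2. Inner `except ValueError` matches → val = 10.
3. bare `raise` re-raises the same ValueError.
4. Outer `except ValueError` matches → val = 94.
Result: 94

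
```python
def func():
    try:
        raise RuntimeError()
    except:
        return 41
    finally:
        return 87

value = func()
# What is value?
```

Step-by-step execution trace:
1. `func()` enters try: `raise RuntimeError()` raises RuntimeError.
2. bare `except` matches → `return 41` sets pending return value 41.
3. Before returning, `finally: return 87` runs and overrides the pending return.
4. func() returns 87 → value = 87.
Result: 87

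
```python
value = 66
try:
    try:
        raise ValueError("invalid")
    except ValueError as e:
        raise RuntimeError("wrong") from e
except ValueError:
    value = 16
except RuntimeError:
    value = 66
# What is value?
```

Step-by-step execution trace:
1. Inner try raises ValueError; inner `except ValueError as e` catches it.
2. `raise RuntimeError(...) from e` raises RuntimeError (ValueError is attached as __cause__, but only RuntimeError is active).
3. Outer `except ValueError` does not match RuntimeError; skipped.
4. Outer `except RuntimeError` matches → value = 66.
Result: 66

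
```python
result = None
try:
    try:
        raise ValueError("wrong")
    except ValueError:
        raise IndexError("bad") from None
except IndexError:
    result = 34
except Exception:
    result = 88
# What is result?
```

Step-by-step execution trace:
1. Inner try raises ValueError; inner `except ValueError` catches it.
2. `raise IndexError(...) from None` raises IndexError (from None suppresses __context__, but the active exception is still IndexError).
3. Outer `except IndexError` matches → result = 34.
4. `except Exception` is not reached.
Result: 34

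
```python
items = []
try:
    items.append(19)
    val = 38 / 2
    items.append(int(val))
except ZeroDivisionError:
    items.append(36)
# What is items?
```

Step-by-step execution trace:
1. try: `items.append(19)` → items = [19].
2. `val = 38 / 2` → val = 19.0. No exception raised.
3. `items.append(int(val))` → items = [19, 19].
4. `except ZeroDivisionError` is skipped (no exception was raised).
Result: [19, 19]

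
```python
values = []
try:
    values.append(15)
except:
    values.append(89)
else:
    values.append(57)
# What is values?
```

Step-by-step execution trace:
1. try: `values.append(15)` → values = [15]. No exception raised.
2. `except` is skipped.
3. `else` runs (try completed without exception): `values.append(57)` → values = [15, 57].
Result: [15, 57]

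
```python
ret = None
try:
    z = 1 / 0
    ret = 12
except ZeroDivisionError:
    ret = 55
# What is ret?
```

Step-by-step execution trace:
1. `z = 1 / 0` raises ZeroDivisionError.
2. `ret = 12` is not reached.
3. `except ZeroDivisionError` matches → ret = 55.
Result: 55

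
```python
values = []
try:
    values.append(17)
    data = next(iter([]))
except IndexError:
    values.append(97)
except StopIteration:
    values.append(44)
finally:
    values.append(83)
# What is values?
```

Step-by-step execution trace:
1. try: `values.append(17)` → values = [17].
2. `data = next(iter([]))` raises StopIteration.
3. `except IndexError` does not match StopIteration; skipped.
4. `except StopIteration` matches → `values.append(44)` → values = [17, 44].
5. finally always runs: `values.append(83)` → values = [17, 44, 83].
Result: [17, 44, 83]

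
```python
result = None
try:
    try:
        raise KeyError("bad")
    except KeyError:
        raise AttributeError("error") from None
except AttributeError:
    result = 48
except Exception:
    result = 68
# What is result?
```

Step-by-step execution trace:
1. Inner try raises KeyError; inner `except KeyError` catches it.
2. `raise AttributeError(...) from None` raises AttributeError (from None suppresses __context__, but the active exception is still AttributeError).
3. Outer `except AttributeError` matches → result = 48.
4. `except Exception` is not reached.
Result: 48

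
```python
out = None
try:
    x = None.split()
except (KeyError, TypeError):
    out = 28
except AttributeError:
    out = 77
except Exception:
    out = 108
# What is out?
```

Step-by-step execution trace:
1. `x = None.split()` raises AttributeError.
2. `except (KeyError, TypeError)` does not match AttributeError; skipped.
3. `except AttributeError` matches (exact type match) → out = 77.
4. `except Exception` is not reached.
Result: 77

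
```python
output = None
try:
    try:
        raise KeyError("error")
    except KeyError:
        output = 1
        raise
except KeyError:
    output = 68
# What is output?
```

Step-by-step execution trace:
1. Inner try: `raise KeyError("error")` raises KeyError.
2. Inner `except KeyError` matches → output = 1.
3. bare `raise` re-raises the same KeyError.
4. Outer `except KeyError` matches → output = 68.
Result: 68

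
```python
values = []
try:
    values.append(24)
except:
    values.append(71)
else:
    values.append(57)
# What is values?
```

Step-by-step execution trace:
1. try: `values.append(24)` → values = [24]. No exception raised.
2. `except` is skipped.
3. `else` runs (try completed without exception): `values.append(57)` → values = [24, 57].
Result: [24, 57]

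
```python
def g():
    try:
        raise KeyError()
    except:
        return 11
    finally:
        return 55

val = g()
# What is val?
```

Step-by-step execution trace:
1. `g()` enters try: `raise KeyError()` raises KeyError.
2. bare `except` matches → `return 11` sets pending return value 11.
3. Before returning, `finally: return 55` runs and overrides the pending return.
4. g() returns 55 → val = 55.
Result: 55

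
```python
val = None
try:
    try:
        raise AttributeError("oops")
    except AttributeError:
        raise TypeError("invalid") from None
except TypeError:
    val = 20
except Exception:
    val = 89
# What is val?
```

Step-by-step execution trace:
1. Inner try raises AttributeError; inner `except AttributeError` catches it.
2. `raise TypeError(...) from None` raises TypeError (from None suppresses __context__, but the active exception is still TypeError).
3. Outer `except TypeError` matches → val = 20.
4. `except Exception` is not reached.
Result: 20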